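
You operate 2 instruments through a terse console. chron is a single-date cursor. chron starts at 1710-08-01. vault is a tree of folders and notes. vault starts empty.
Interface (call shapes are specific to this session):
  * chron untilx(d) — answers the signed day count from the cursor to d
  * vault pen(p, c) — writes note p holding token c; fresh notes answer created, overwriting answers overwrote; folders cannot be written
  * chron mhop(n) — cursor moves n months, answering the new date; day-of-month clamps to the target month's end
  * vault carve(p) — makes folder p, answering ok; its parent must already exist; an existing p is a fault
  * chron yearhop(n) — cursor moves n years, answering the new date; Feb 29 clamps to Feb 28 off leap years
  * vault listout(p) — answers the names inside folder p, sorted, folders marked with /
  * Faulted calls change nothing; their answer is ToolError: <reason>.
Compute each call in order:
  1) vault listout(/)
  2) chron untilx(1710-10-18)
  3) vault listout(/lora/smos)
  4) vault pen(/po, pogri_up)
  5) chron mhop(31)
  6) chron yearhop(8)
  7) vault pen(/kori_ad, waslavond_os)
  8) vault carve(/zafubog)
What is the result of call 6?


·→ vault listout(p=/)
·← []
·→ chron untilx(d=1710-10-18)
·← 78
·→ vault listout(p=/lora/smos)
·← ToolError: not found
·→ vault pen(p=/po, c=pogri_up)
·← created
·→ chron mhop(n=31)
·← 1713-03-01
·→ chron yearhop(n=8)
·← 1721-03-01
·→ vault pen(p=/kori_ad, c=waslavond_os)
·← created
·→ vault carve(p=/zafubog)
·← ok

Answer: 1721-03-01


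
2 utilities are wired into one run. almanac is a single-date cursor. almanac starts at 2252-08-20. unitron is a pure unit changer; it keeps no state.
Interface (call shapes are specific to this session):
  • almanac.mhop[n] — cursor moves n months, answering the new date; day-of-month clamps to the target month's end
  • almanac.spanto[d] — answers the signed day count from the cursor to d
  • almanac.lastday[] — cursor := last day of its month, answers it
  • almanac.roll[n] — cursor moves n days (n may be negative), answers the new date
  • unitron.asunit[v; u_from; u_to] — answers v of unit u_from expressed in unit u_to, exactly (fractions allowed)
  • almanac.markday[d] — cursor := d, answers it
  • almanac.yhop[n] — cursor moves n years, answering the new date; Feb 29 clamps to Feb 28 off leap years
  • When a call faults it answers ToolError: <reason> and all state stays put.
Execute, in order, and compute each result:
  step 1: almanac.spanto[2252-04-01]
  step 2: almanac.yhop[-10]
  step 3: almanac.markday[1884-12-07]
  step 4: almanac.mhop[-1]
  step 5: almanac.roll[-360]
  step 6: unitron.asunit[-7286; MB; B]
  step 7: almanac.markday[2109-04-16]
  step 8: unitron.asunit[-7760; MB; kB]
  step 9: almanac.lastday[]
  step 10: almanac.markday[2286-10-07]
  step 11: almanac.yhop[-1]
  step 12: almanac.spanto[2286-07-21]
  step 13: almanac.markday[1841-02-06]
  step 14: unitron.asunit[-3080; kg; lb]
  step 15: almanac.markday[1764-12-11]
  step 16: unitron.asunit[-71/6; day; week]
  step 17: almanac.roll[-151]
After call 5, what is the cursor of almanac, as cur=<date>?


Answer: cur=1883-11-13

Derivation:
# almanac.spanto(d: 2252-04-01) ~> -141
# almanac.yhop(n: -10) ~> 2242-08-20
# almanac.markday(d: 1884-12-07) ~> 1884-12-07
# almanac.mhop(n: -1) ~> 1884-11-07
# almanac.roll(n: -360) ~> 1883-11-13
# unitron.asunit(v: -7286, u_from: MB, u_to: B) ~> -7286000000
# almanac.markday(d: 2109-04-16) ~> 2109-04-16
# unitron.asunit(v: -7760, u_from: MB, u_to: kB) ~> -7760000
# almanac.lastday() ~> 2109-04-30
# almanac.markday(d: 2286-10-07) ~> 2286-10-07
# almanac.yhop(n: -1) ~> 2285-10-07
# almanac.spanto(d: 2286-07-21) ~> 287
# almanac.markday(d: 1841-02-06) ~> 1841-02-06
# unitron.asunit(v: -3080, u_from: kg, u_to: lb) ~> -4000000000/589081
# almanac.markday(d: 1764-12-11) ~> 1764-12-11
# unitron.asunit(v: -71/6, u_from: day, u_to: week) ~> -71/42
# almanac.roll(n: -151) ~> 1764-07-13


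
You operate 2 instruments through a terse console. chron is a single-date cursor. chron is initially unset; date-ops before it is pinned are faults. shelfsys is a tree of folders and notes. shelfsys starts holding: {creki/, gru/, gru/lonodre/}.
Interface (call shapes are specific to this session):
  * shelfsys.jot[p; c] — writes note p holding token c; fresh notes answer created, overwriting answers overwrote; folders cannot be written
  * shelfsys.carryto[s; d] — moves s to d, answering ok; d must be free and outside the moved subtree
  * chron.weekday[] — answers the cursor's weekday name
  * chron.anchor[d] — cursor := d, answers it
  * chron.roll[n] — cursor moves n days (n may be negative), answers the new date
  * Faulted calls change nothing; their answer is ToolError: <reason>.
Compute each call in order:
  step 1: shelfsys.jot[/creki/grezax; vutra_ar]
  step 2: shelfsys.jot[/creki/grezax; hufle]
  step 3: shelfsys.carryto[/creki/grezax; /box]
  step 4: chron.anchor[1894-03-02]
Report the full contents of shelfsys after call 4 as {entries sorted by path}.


Answer: {box=hufle, creki/, gru/, gru/lonodre/}

Derivation:
CALL shelfsys.jot[p=/creki/grezax; c=vutra_ar]
RET  created
CALL shelfsys.jot[p=/creki/grezax; c=hufle]
RET  overwrote
CALL shelfsys.carryto[s=/creki/grezax; d=/box]
RET  ok
CALL chron.anchor[d=1894-03-02]
RET  1894-03-02


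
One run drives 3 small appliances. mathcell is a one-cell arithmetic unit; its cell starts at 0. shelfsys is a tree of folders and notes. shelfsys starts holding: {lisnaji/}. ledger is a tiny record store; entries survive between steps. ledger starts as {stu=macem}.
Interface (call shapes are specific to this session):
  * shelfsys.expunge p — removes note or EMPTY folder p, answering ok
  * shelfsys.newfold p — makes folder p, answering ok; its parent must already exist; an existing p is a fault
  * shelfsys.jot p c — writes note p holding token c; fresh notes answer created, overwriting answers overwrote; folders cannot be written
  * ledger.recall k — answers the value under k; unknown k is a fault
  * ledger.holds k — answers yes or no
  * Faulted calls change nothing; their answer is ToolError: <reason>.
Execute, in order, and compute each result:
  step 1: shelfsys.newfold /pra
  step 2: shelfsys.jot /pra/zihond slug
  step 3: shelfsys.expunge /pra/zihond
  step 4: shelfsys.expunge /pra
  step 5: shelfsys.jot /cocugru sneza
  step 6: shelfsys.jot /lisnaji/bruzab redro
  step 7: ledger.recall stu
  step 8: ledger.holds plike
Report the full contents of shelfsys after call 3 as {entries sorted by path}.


> shelfsys.newfold p=/pra
  ok
> shelfsys.jot p=/pra/zihond c=slug
  created
> shelfsys.expunge p=/pra/zihond
  ok
> shelfsys.expunge p=/pra
  ok
> shelfsys.jot p=/cocugru c=sneza
  created
> shelfsys.jot p=/lisnaji/bruzab c=redro
  created
> ledger.recall k=stu
  macem
> ledger.holds k=plike
  no

Answer: {lisnaji/, pra/}


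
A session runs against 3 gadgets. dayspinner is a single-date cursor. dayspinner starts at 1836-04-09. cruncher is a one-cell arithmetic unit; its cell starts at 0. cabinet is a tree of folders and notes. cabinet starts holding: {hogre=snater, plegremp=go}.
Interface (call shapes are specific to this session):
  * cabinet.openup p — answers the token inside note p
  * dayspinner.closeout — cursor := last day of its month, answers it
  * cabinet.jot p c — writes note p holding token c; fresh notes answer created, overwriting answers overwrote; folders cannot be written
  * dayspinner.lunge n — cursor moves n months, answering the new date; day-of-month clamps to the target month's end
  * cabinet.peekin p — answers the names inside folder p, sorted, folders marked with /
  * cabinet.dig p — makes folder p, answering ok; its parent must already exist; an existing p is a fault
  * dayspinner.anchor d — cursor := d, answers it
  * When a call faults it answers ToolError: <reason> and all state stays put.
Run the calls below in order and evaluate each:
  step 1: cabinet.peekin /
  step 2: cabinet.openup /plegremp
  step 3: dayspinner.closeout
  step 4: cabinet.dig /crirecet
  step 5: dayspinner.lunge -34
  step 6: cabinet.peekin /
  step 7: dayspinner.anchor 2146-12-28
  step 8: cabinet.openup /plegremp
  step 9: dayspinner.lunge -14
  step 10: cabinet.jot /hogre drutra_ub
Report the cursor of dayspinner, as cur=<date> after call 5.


% cabinet.peekin(p=/) ~> [hogre, plegremp]
% cabinet.openup(p=/plegremp) ~> go
% dayspinner.closeout() ~> 1836-04-30
% cabinet.dig(p=/crirecet) ~> ok
% dayspinner.lunge(n=-34) ~> 1833-06-30
% cabinet.peekin(p=/) ~> [crirecet/, hogre, plegremp]
% dayspinner.anchor(d=2146-12-28) ~> 2146-12-28
% cabinet.openup(p=/plegremp) ~> go
% dayspinner.lunge(n=-14) ~> 2145-10-28
% cabinet.jot(p=/hogre, c=drutra_ub) ~> overwrote

Answer: cur=1833-06-30


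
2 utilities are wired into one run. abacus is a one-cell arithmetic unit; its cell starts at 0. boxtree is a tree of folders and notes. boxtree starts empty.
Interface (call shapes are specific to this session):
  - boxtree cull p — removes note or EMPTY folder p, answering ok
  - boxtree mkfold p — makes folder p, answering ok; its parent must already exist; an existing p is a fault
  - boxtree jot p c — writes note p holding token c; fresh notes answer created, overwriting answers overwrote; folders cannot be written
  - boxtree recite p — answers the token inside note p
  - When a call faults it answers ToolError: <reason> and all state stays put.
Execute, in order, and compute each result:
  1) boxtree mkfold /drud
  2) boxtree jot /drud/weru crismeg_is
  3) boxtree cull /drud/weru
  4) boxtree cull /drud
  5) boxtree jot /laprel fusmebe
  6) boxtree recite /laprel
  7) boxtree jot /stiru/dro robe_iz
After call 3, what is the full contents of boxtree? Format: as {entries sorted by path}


;; boxtree mkfold(/drud) : ok
;; boxtree jot(/drud/weru, crismeg_is) : created
;; boxtree cull(/drud/weru) : ok
;; boxtree cull(/drud) : ok
;; boxtree jot(/laprel, fusmebe) : created
;; boxtree recite(/laprel) : fusmebe
;; boxtree jot(/stiru/dro, robe_iz) : ToolError: no parent

Answer: {drud/}


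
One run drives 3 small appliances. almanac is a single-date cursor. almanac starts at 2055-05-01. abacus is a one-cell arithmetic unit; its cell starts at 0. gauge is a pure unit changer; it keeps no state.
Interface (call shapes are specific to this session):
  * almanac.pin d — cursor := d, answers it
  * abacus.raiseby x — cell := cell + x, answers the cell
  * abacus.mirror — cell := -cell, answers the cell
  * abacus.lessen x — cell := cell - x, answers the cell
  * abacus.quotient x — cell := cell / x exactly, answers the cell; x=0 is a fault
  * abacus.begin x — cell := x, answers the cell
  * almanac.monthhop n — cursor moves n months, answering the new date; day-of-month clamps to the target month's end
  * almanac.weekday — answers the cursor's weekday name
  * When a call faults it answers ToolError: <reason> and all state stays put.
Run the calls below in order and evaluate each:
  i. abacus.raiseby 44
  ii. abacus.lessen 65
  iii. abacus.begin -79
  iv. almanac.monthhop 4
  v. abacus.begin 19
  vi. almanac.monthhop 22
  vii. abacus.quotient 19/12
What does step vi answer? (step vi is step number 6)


Answer: 2057-07-01

Derivation:
I run abacus.raiseby(x: 44), which returns 44.
I invoke abacus.lessen(x: 65), and observe -21.
I use abacus.begin(x: -79), — result: -79.
Now I run almanac.monthhop(n: 4), yielding 2055-09-01.
Next I call abacus.begin(x: 19), — result: 19.
I try almanac.monthhop(n: 22), and see 2057-07-01.
I try abacus.quotient(x: 19/12), — result: 12.


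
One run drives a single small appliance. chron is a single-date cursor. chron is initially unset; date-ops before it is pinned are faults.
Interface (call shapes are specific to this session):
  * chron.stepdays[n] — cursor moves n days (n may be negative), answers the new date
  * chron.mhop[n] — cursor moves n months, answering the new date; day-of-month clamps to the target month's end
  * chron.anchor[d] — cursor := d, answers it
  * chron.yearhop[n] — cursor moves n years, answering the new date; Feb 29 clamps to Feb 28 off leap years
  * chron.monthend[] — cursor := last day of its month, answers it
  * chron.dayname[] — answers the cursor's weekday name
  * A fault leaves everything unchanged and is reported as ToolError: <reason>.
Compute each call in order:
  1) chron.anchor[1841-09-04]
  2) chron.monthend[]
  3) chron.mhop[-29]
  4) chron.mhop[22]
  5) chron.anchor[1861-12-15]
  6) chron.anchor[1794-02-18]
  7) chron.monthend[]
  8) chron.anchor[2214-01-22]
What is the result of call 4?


Answer: 1841-02-28

Derivation:
Step: chron.anchor[d=1841-09-04]
Result: 1841-09-04
Step: chron.monthend[]
Result: 1841-09-30
Step: chron.mhop[n=-29]
Result: 1839-04-30
Step: chron.mhop[n=22]
Result: 1841-02-28
Step: chron.anchor[d=1861-12-15]
Result: 1861-12-15
Step: chron.anchor[d=1794-02-18]
Result: 1794-02-18
Step: chron.monthend[]
Result: 1794-02-28
Step: chron.anchor[d=2214-01-22]
Result: 2214-01-22


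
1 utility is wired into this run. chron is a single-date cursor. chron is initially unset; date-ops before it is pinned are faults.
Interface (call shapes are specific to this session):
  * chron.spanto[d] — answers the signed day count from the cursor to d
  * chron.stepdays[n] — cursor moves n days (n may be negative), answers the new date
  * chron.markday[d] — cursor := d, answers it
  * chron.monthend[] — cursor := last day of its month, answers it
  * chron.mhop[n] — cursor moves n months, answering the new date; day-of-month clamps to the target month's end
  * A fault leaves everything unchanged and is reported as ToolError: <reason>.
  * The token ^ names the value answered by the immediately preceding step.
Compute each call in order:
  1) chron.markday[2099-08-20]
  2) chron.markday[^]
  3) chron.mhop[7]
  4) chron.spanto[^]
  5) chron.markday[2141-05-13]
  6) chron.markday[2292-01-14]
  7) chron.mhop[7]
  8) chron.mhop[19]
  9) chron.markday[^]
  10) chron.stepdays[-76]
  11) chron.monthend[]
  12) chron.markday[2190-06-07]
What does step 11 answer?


-- chron.markday(d='2099-08-20') -> 2099-08-20
-- chron.markday(d='^') -> 2099-08-20
-- chron.mhop(n='7') -> 2100-03-20
-- chron.spanto(d='^') -> 0
-- chron.markday(d='2141-05-13') -> 2141-05-13
-- chron.markday(d='2292-01-14') -> 2292-01-14
-- chron.mhop(n='7') -> 2292-08-14
-- chron.mhop(n='19') -> 2294-03-14
-- chron.markday(d='^') -> 2294-03-14
-- chron.stepdays(n='-76') -> 2293-12-28
-- chron.monthend() -> 2293-12-31
-- chron.markday(d='2190-06-07') -> 2190-06-07

Answer: 2293-12-31


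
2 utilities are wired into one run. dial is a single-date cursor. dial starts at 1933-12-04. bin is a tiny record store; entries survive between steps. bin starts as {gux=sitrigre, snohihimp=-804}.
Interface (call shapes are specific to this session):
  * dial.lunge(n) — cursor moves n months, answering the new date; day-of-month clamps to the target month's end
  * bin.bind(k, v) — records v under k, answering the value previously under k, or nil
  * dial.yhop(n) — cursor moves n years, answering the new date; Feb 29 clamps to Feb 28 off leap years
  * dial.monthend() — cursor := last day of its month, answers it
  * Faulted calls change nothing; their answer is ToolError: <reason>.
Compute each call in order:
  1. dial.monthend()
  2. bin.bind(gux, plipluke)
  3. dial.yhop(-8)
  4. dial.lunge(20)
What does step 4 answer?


Answer: 1927-08-31

Derivation:
# 1. dial.monthend() == 1933-12-31
# 2. bin.bind(k=gux, v=plipluke) == sitrigre
# 3. dial.yhop(n=-8) == 1925-12-31
# 4. dial.lunge(n=20) == 1927-08-31


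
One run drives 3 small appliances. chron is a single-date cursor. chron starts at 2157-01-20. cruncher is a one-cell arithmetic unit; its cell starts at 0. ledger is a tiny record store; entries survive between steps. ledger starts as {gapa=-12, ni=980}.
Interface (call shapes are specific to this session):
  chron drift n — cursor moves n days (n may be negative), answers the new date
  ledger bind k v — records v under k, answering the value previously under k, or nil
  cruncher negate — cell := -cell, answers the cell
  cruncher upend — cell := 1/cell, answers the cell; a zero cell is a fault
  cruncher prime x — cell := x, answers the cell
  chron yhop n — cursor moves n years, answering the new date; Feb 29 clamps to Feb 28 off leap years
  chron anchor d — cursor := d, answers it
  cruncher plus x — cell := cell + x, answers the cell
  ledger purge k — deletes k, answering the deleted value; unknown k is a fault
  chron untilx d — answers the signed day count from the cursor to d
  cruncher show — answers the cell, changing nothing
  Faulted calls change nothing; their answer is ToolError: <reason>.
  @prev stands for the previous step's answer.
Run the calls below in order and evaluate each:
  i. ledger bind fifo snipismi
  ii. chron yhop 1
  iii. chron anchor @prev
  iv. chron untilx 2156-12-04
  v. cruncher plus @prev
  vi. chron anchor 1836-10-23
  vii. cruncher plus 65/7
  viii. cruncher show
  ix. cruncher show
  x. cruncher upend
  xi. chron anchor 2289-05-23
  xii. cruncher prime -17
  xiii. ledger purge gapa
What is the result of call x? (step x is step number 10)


Answer: -7/2819

Derivation:
# ledger bind(k=fifo, v=snipismi) => nil
# chron yhop(n=1) => 2158-01-20
# chron anchor(d=@prev) => 2158-01-20
# chron untilx(d=2156-12-04) => -412
# cruncher plus(x=@prev) => -412
# chron anchor(d=1836-10-23) => 1836-10-23
# cruncher plus(x=65/7) => -2819/7
# cruncher show() => -2819/7
# cruncher show() => -2819/7
# cruncher upend() => -7/2819
# chron anchor(d=2289-05-23) => 2289-05-23
# cruncher prime(x=-17) => -17
# ledger purge(k=gapa) => -12


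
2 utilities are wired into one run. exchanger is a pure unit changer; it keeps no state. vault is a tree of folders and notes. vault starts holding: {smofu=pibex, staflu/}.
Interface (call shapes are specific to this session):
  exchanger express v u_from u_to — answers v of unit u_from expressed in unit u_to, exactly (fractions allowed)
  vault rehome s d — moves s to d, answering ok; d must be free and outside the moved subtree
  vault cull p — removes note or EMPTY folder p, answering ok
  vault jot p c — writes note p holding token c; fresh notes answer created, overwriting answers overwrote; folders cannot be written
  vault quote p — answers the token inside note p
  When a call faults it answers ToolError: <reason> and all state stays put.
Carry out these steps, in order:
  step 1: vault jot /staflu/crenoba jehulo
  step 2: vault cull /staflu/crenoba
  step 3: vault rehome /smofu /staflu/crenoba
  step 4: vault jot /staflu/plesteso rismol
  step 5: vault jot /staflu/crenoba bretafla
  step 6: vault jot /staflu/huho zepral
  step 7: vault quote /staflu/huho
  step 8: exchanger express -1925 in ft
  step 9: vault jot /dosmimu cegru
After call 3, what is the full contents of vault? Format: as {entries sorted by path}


==> vault jot(p: /staflu/crenoba, c: jehulo)
<== created
==> vault cull(p: /staflu/crenoba)
<== ok
==> vault rehome(s: /smofu, d: /staflu/crenoba)
<== ok
==> vault jot(p: /staflu/plesteso, c: rismol)
<== created
==> vault jot(p: /staflu/crenoba, c: bretafla)
<== overwrote
==> vault jot(p: /staflu/huho, c: zepral)
<== created
==> vault quote(p: /staflu/huho)
<== zepral
==> exchanger express(v: -1925, u_from: in, u_to: ft)
<== -1925/12
==> vault jot(p: /dosmimu, c: cegru)
<== created

Answer: {staflu/, staflu/crenoba=pibex}


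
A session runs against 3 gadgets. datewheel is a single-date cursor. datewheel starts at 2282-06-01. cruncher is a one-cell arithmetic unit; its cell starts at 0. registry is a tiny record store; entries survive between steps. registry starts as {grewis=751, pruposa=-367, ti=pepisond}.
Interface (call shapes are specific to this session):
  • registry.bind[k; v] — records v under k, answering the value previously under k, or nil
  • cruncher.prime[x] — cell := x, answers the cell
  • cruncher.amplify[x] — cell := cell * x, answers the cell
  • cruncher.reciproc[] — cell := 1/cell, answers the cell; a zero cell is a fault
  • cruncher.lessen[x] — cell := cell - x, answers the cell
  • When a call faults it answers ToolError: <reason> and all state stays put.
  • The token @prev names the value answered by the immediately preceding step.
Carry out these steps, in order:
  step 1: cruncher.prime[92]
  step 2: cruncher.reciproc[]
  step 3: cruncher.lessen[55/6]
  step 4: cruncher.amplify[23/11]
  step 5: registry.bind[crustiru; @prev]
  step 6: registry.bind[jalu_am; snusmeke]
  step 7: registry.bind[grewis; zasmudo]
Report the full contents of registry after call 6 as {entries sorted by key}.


Now I run cruncher.prime passing 92, → 92.
Then cruncher.reciproc(), yielding 1/92.
I call cruncher.lessen passing 55/6: -2527/276.
I run cruncher.amplify passing 23/11, and get -2527/132.
Then registry.bind passing crustiru, @prev, yielding nil.
I use registry.bind passing jalu_am, snusmeke, and observe nil.
I run registry.bind passing grewis, zasmudo, and see 751.

Answer: {crustiru=-2527/132, grewis=751, jalu_am=snusmeke, pruposa=-367, ti=pepisond}


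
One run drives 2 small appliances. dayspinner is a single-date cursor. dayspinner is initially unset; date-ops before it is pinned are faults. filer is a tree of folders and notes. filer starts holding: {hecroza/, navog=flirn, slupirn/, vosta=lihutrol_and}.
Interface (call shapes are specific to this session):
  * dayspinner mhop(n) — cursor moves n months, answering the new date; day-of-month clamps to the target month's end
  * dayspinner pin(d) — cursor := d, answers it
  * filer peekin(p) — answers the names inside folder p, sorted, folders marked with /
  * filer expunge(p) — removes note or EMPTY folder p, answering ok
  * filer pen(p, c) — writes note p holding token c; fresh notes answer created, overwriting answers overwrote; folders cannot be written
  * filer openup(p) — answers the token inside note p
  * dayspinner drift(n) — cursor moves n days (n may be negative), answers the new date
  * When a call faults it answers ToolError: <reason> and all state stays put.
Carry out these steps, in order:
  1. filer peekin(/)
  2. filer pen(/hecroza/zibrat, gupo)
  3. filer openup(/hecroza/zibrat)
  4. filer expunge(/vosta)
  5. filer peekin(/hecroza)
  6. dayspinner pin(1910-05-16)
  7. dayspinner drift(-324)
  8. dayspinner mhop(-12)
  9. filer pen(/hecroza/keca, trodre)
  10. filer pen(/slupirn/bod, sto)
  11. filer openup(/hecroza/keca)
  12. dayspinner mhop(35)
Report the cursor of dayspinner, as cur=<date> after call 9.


Act: filer peekin[p=/]
Obs: [hecroza/, navog, slupirn/, vosta]
Act: filer pen[p=/hecroza/zibrat; c=gupo]
Obs: created
Act: filer openup[p=/hecroza/zibrat]
Obs: gupo
Act: filer expunge[p=/vosta]
Obs: ok
Act: filer peekin[p=/hecroza]
Obs: [zibrat]
Act: dayspinner pin[d=1910-05-16]
Obs: 1910-05-16
Act: dayspinner drift[n=-324]
Obs: 1909-06-26
Act: dayspinner mhop[n=-12]
Obs: 1908-06-26
Act: filer pen[p=/hecroza/keca; c=trodre]
Obs: created
Act: filer pen[p=/slupirn/bod; c=sto]
Obs: created
Act: filer openup[p=/hecroza/keca]
Obs: trodre
Act: dayspinner mhop[n=35]
Obs: 1911-05-26

Answer: cur=1908-06-26


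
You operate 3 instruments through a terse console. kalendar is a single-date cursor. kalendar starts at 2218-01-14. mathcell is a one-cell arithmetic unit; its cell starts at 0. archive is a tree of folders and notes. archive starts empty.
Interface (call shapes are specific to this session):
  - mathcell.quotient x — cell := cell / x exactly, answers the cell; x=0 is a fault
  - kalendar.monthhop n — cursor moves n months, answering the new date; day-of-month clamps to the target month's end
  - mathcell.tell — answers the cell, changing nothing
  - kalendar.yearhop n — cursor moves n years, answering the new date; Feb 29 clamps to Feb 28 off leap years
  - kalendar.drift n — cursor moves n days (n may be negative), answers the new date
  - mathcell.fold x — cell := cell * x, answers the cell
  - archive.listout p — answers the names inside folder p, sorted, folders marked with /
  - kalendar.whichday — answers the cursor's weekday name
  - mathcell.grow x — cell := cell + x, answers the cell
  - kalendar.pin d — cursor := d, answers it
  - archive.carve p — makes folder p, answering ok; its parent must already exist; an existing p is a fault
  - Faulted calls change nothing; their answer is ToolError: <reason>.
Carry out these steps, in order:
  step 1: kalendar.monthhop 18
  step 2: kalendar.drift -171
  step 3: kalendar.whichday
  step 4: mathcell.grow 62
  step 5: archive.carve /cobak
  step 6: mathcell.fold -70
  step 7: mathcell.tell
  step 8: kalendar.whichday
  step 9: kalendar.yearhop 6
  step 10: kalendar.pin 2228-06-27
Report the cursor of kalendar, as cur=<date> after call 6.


I use kalendar.monthhop(n=18), yielding 2219-07-14.
Calling kalendar.drift(n=-171), → 2219-01-24.
I call kalendar.whichday(), and observe Sunday.
Now I run mathcell.grow(x=62), which returns 62.
Now I run archive.carve(p=/cobak), — result: ok.
I invoke mathcell.fold(x=-70), and see -4340.
Then mathcell.tell(), → -4340.
Invoking kalendar.whichday(), and observe Sunday.
Calling kalendar.yearhop(n=6), which returns 2225-01-24.
Calling kalendar.pin(d=2228-06-27), — result: 2228-06-27.

Answer: cur=2219-01-24


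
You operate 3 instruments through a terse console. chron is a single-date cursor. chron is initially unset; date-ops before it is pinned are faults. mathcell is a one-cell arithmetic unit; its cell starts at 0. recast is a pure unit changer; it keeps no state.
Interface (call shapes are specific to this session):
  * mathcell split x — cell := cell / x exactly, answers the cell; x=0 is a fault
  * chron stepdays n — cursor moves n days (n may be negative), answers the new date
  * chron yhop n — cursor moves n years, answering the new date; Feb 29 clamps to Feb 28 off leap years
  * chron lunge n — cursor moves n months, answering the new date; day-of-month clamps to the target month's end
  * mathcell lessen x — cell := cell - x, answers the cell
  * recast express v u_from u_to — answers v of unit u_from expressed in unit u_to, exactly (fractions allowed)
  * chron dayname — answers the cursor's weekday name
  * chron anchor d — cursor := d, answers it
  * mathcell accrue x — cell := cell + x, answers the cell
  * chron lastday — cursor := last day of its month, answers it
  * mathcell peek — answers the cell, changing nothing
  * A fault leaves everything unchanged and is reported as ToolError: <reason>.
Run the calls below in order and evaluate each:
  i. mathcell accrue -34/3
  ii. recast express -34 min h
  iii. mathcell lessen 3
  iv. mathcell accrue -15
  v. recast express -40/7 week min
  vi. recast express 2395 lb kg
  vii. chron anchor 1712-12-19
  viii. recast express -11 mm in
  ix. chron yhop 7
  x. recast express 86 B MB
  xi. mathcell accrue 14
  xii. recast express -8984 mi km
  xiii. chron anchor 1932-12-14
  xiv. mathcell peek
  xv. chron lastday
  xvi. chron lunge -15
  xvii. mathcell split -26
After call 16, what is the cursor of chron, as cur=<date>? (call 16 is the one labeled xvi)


→ mathcell accrue(-34/3)
← -34/3
→ recast express(-34, min, h)
← -17/30
→ mathcell lessen(3)
← -43/3
→ mathcell accrue(-15)
← -88/3
→ recast express(-40/7, week, min)
← -57600
→ recast express(2395, lb, kg)
← 21727074523/20000000
→ chron anchor(1712-12-19)
← 1712-12-19
→ recast express(-11, mm, in)
← -55/127
→ chron yhop(7)
← 1719-12-19
→ recast express(86, B, MB)
← 43/500000
→ mathcell accrue(14)
← -46/3
→ recast express(-8984, mi, km)
← -225911664/15625
→ chron anchor(1932-12-14)
← 1932-12-14
→ mathcell peek()
← -46/3
→ chron lastday()
← 1932-12-31
→ chron lunge(-15)
← 1931-09-30
→ mathcell split(-26)
← 23/39

Answer: cur=1931-09-30


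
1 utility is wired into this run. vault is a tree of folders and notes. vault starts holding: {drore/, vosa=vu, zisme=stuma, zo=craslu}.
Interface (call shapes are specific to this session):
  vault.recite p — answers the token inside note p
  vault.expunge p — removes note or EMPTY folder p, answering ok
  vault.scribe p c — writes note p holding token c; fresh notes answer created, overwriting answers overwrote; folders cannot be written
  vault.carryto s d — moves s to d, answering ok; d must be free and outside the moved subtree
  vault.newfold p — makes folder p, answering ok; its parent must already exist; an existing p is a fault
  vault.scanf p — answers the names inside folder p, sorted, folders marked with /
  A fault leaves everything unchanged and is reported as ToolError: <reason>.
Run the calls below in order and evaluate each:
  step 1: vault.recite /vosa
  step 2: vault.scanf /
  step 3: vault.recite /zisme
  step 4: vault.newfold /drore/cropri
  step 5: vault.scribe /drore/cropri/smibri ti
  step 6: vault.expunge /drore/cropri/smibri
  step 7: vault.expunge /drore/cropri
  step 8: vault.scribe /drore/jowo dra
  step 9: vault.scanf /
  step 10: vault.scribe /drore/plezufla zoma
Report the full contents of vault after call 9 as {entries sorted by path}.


Answer: {drore/, drore/jowo=dra, vosa=vu, zisme=stuma, zo=craslu}

Derivation:
→ vault.recite(p: /vosa)
← vu
→ vault.scanf(p: /)
← [drore/, vosa, zisme, zo]
→ vault.recite(p: /zisme)
← stuma
→ vault.newfold(p: /drore/cropri)
← ok
→ vault.scribe(p: /drore/cropri/smibri, c: ti)
← created
→ vault.expunge(p: /drore/cropri/smibri)
← ok
→ vault.expunge(p: /drore/cropri)
← ok
→ vault.scribe(p: /drore/jowo, c: dra)
← created
→ vault.scanf(p: /)
← [drore/, vosa, zisme, zo]
→ vault.scribe(p: /drore/plezufla, c: zoma)
← created


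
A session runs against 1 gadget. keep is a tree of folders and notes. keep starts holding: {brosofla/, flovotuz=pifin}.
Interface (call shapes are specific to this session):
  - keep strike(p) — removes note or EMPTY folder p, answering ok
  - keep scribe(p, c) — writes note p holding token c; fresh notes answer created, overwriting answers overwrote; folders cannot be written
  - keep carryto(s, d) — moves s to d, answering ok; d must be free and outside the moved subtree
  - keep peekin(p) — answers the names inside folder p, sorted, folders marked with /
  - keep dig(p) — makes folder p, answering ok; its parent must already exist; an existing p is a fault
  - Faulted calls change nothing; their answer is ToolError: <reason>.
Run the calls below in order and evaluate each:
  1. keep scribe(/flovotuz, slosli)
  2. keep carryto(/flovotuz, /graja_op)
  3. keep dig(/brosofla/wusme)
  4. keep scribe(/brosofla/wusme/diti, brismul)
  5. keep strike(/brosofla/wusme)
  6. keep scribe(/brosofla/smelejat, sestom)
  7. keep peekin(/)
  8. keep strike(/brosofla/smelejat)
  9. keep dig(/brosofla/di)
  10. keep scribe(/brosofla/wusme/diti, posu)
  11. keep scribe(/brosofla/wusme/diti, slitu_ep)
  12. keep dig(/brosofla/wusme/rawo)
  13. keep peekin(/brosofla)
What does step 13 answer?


CALL keep scribe[p→/flovotuz; c→slosli]
RET  overwrote
CALL keep carryto[s→/flovotuz; d→/graja_op]
RET  ok
CALL keep dig[p→/brosofla/wusme]
RET  ok
CALL keep scribe[p→/brosofla/wusme/diti; c→brismul]
RET  created
CALL keep strike[p→/brosofla/wusme]
RET  ToolError: not empty
CALL keep scribe[p→/brosofla/smelejat; c→sestom]
RET  created
CALL keep peekin[p→/]
RET  [brosofla/, graja_op]
CALL keep strike[p→/brosofla/smelejat]
RET  ok
CALL keep dig[p→/brosofla/di]
RET  ok
CALL keep scribe[p→/brosofla/wusme/diti; c→posu]
RET  overwrote
CALL keep scribe[p→/brosofla/wusme/diti; c→slitu_ep]
RET  overwrote
CALL keep dig[p→/brosofla/wusme/rawo]
RET  ok
CALL keep peekin[p→/brosofla]
RET  [di/, wusme/]

Answer: [di/, wusme/]


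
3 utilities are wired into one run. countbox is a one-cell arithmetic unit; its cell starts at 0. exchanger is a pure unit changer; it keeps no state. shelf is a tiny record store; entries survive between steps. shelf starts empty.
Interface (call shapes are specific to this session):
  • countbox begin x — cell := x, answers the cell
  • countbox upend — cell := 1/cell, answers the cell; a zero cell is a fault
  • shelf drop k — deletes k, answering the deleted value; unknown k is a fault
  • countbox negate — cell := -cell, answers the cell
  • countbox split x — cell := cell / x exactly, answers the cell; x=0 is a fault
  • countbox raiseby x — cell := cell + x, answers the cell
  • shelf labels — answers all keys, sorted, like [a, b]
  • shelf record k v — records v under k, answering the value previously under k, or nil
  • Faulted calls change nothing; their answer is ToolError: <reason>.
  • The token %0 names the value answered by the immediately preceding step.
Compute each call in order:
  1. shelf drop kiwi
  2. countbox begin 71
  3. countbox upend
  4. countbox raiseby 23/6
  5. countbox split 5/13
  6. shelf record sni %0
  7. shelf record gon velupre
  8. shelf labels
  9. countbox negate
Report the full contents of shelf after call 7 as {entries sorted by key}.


Answer: {gon=velupre, sni=21307/2130}

Derivation:
-> shelf drop(kiwi)
<- ToolError: no such key kiwi
-> countbox begin(71)
<- 71
-> countbox upend()
<- 1/71
-> countbox raiseby(23/6)
<- 1639/426
-> countbox split(5/13)
<- 21307/2130
-> shelf record(sni, %0)
<- nil
-> shelf record(gon, velupre)
<- nil
-> shelf labels()
<- [gon, sni]
-> countbox negate()
<- -21307/2130


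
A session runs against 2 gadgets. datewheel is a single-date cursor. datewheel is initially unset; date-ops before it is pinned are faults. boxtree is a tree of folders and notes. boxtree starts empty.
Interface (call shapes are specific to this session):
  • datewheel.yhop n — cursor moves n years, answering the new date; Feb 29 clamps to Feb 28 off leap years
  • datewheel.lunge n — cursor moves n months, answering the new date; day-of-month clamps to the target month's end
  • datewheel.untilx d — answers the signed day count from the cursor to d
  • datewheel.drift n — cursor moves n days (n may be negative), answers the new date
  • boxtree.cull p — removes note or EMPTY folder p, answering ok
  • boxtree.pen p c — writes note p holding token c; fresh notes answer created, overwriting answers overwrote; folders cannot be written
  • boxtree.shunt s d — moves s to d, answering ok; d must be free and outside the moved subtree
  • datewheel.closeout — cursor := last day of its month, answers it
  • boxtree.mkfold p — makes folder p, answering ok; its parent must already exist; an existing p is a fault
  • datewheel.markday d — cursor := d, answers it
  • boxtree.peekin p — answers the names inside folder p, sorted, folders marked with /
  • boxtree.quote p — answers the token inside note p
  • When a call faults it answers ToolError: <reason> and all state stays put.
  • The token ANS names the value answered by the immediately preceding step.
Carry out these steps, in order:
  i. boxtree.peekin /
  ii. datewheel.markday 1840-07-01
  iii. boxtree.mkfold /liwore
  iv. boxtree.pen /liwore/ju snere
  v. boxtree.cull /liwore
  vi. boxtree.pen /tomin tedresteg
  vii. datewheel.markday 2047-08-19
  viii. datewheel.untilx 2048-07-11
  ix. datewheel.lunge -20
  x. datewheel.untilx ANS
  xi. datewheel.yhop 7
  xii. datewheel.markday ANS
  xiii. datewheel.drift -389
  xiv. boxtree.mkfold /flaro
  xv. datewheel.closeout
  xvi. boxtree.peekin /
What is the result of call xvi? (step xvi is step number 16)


Answer: [flaro/, liwore/, tomin]

Derivation:
Step: boxtree.peekin[p=/]
Result: []
Step: datewheel.markday[d=1840-07-01]
Result: 1840-07-01
Step: boxtree.mkfold[p=/liwore]
Result: ok
Step: boxtree.pen[p=/liwore/ju; c=snere]
Result: created
Step: boxtree.cull[p=/liwore]
Result: ToolError: not empty
Step: boxtree.pen[p=/tomin; c=tedresteg]
Result: created
Step: datewheel.markday[d=2047-08-19]
Result: 2047-08-19
Step: datewheel.untilx[d=2048-07-11]
Result: 327
Step: datewheel.lunge[n=-20]
Result: 2045-12-19
Step: datewheel.untilx[d=ANS]
Result: 0
Step: datewheel.yhop[n=7]
Result: 2052-12-19
Step: datewheel.markday[d=ANS]
Result: 2052-12-19
Step: datewheel.drift[n=-389]
Result: 2051-11-26
Step: boxtree.mkfold[p=/flaro]
Result: ok
Step: datewheel.closeout[]
Result: 2051-11-30
Step: boxtree.peekin[p=/]
Result: [flaro/, liwore/, tomin]


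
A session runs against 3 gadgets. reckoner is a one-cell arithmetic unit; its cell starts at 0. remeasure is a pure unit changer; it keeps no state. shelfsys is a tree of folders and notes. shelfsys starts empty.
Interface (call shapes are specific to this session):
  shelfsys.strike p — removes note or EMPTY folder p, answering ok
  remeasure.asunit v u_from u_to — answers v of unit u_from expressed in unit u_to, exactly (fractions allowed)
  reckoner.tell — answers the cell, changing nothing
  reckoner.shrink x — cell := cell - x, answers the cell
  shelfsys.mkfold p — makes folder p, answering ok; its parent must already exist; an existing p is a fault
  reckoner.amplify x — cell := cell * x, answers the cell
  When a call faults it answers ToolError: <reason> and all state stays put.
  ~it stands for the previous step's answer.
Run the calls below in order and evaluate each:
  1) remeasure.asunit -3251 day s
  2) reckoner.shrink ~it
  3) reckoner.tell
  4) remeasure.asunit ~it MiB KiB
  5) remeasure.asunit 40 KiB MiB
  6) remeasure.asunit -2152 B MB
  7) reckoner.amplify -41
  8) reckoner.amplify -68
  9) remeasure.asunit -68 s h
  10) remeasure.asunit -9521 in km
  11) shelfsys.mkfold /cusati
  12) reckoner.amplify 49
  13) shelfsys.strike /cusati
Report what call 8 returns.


Answer: 783111283200

Derivation:
→ remeasure.asunit(v: -3251, u_from: day, u_to: s)
← -280886400
→ reckoner.shrink(x: ~it)
← 280886400
→ reckoner.tell()
← 280886400
→ remeasure.asunit(v: ~it, u_from: MiB, u_to: KiB)
← 287627673600
→ remeasure.asunit(v: 40, u_from: KiB, u_to: MiB)
← 5/128
→ remeasure.asunit(v: -2152, u_from: B, u_to: MB)
← -269/125000
→ reckoner.amplify(x: -41)
← -11516342400
→ reckoner.amplify(x: -68)
← 783111283200
→ remeasure.asunit(v: -68, u_from: s, u_to: h)
← -17/900
→ remeasure.asunit(v: -9521, u_from: in, u_to: km)
← -1209167/5000000
→ shelfsys.mkfold(p: /cusati)
← ok
→ reckoner.amplify(x: 49)
← 38372452876800
→ shelfsys.strike(p: /cusati)
← ok


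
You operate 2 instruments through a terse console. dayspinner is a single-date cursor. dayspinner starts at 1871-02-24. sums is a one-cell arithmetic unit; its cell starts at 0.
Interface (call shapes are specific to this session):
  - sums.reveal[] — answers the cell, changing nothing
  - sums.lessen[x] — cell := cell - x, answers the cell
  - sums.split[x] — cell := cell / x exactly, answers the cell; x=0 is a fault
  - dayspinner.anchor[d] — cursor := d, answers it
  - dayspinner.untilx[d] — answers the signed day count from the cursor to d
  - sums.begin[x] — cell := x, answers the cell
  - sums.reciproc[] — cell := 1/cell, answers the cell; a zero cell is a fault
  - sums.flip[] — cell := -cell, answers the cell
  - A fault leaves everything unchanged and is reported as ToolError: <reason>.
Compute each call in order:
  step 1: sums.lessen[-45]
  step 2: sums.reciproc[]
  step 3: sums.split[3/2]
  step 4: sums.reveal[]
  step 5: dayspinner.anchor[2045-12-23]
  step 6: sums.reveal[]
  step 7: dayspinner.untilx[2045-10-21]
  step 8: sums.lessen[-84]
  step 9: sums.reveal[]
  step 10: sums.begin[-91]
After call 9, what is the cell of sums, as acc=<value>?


Answer: acc=11342/135

Derivation:
·→ sums.lessen(x: -45)
·← 45
·→ sums.reciproc()
·← 1/45
·→ sums.split(x: 3/2)
·← 2/135
·→ sums.reveal()
·← 2/135
·→ dayspinner.anchor(d: 2045-12-23)
·← 2045-12-23
·→ sums.reveal()
·← 2/135
·→ dayspinner.untilx(d: 2045-10-21)
·← -63
·→ sums.lessen(x: -84)
·← 11342/135
·→ sums.reveal()
·← 11342/135
·→ sums.begin(x: -91)
·← -91


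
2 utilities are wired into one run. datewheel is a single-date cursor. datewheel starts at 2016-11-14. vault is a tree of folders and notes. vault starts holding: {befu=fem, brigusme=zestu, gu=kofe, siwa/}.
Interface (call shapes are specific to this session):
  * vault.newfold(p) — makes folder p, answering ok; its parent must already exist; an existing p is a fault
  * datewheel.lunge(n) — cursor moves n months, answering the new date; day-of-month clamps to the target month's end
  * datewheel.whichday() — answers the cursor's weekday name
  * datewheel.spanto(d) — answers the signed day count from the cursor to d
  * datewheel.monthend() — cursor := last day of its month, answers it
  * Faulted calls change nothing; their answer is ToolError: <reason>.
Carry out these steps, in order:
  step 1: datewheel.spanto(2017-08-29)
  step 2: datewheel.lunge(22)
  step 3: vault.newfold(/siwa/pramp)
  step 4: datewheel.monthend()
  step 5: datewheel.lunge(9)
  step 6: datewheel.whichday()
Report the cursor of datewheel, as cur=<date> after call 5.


-> spanto(d: 2017-08-29)
<- 288
-> lunge(n: 22)
<- 2018-09-14
-> newfold(p: /siwa/pramp)
<- ok
-> monthend()
<- 2018-09-30
-> lunge(n: 9)
<- 2019-06-30
-> whichday()
<- Sunday

Answer: cur=2019-06-30
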